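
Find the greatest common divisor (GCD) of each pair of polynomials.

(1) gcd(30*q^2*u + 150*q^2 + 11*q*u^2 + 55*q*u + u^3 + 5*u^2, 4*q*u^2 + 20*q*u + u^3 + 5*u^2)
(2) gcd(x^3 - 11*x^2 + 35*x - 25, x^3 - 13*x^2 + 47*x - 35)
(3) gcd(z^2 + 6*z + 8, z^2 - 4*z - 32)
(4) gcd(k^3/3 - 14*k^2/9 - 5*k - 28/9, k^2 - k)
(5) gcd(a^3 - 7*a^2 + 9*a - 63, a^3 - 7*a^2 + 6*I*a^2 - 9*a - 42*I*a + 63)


(1) = u + 5
(2) = gcd((x - 5)^2*(x - 1), (x - 7)*(x - 5)*(x - 1)) = x^2 - 6*x + 5
(3) = z + 4
(4) = gcd((k/3 + 1/3)*(k - 7)*(k + 4/3), k*(k - 1)) = 1
(5) = a^2 + a*(-7 + 3*I) - 21*I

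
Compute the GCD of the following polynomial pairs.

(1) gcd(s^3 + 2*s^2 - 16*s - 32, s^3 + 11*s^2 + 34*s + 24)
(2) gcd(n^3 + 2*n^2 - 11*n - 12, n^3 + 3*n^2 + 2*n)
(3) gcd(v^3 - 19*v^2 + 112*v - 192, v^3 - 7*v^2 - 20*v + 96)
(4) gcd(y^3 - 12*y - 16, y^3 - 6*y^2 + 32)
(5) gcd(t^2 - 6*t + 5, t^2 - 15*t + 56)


(1) = s + 4
(2) = n + 1
(3) = gcd((v - 8)^2*(v - 3), (v - 8)*(v - 3)*(v + 4)) = v^2 - 11*v + 24
(4) = gcd((y - 4)*(y + 2)^2, (y - 4)^2*(y + 2)) = y^2 - 2*y - 8
(5) = 1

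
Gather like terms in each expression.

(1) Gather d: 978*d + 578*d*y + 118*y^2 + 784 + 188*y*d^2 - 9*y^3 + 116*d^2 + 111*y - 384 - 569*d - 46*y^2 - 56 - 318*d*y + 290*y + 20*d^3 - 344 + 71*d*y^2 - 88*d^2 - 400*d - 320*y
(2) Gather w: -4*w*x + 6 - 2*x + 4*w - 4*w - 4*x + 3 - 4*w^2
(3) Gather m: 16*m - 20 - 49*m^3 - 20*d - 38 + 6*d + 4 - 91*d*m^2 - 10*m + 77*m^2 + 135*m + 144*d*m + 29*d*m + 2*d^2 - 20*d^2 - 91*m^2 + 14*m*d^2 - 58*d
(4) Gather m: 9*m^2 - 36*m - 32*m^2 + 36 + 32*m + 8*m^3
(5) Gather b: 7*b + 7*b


(1) = 20*d^3 + d^2*(188*y + 28) + d*(71*y^2 + 260*y + 9) - 9*y^3 + 72*y^2 + 81*y
(2) = -4*w^2 - 4*w*x - 6*x + 9
(3) = -18*d^2 - 72*d - 49*m^3 + m^2*(-91*d - 14) + m*(14*d^2 + 173*d + 141) - 54
(4) = 8*m^3 - 23*m^2 - 4*m + 36
(5) = 14*b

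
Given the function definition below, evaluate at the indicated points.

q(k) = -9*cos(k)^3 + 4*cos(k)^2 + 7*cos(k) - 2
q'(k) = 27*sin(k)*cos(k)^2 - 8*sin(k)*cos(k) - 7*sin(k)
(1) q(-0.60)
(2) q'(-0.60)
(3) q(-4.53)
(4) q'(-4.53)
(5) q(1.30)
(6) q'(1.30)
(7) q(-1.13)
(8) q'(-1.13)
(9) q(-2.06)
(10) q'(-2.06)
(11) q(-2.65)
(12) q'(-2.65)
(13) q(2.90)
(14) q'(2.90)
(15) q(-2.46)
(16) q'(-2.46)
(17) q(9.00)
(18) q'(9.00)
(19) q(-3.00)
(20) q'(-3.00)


(1) = 1.44
(2) = -2.70
(3) = -3.08
(4) = -4.58
(5) = -0.01
(6) = -6.95
(7) = 1.02
(8) = 4.97
(9) = -3.47
(10) = -2.40
(11) = 1.10
(12) = -9.93
(13) = 3.21
(14) = 6.27
(15) = -0.81
(16) = -9.76
(17) = 1.75
(18) = 9.36
(19) = 3.72
(20) = -3.86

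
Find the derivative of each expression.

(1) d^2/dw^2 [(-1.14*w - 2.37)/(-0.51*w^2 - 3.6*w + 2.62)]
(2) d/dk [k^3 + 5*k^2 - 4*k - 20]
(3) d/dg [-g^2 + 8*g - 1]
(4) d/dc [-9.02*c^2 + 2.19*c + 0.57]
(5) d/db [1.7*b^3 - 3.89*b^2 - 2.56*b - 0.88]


(1) = ((1.02*w + 3.6)*(1.14*w + 2.37)*(2.04*w + 7.2) - (3.4884*w + 10.6254)*(0.51*w^2 + 3.6*w - 2.62))/(0.51*w^2 + 3.6*w - 2.62)^3
(2) = 3*k^2 + 10*k - 4
(3) = 8 - 2*g
(4) = 2.19 - 18.04*c
(5) = 5.1*b^2 - 7.78*b - 2.56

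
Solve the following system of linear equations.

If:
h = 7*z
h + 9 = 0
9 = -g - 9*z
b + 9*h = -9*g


Then:
b = 405/7
g = 18/7
h = -9
z = -9/7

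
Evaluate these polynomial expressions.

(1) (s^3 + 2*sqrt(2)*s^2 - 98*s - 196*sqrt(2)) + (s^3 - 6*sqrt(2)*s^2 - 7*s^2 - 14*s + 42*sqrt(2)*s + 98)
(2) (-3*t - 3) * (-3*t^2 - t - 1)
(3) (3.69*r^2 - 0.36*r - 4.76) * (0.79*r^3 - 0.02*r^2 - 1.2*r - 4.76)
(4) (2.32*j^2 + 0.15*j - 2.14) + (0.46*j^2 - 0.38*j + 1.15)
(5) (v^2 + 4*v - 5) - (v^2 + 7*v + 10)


(1) = 2*s^3 - 7*s^2 - 4*sqrt(2)*s^2 - 112*s + 42*sqrt(2)*s - 196*sqrt(2) + 98
(2) = 9*t^3 + 12*t^2 + 6*t + 3
(3) = 2.9151*r^5 - 0.3582*r^4 - 8.1812*r^3 - 17.0372*r^2 + 7.4256*r + 22.6576
(4) = 2.78*j^2 - 0.23*j - 0.99
(5) = -3*v - 15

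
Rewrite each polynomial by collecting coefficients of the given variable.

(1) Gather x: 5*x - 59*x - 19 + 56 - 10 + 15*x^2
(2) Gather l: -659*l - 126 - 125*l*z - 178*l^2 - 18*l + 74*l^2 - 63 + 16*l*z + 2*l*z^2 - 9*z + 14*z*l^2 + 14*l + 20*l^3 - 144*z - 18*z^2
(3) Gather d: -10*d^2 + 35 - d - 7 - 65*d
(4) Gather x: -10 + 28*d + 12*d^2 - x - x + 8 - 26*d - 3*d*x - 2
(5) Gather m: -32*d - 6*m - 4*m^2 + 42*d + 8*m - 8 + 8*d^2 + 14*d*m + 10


(1) = 15*x^2 - 54*x + 27
(2) = 20*l^3 + l^2*(14*z - 104) + l*(2*z^2 - 109*z - 663) - 18*z^2 - 153*z - 189
(3) = -10*d^2 - 66*d + 28
(4) = 12*d^2 + 2*d + x*(-3*d - 2) - 4
(5) = 8*d^2 + 10*d - 4*m^2 + m*(14*d + 2) + 2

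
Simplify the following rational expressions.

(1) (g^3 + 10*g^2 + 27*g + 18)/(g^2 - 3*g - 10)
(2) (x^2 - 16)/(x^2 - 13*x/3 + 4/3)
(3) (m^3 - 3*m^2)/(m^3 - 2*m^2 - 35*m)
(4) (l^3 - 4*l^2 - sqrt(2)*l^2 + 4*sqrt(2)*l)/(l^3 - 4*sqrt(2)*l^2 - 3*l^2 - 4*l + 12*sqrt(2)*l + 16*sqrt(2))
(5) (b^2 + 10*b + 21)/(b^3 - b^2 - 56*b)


(1) = (g^3 + 10*g^2 + 27*g + 18)/(g^2 - 3*g - 10)
(2) = (3*x + 12)/(3*x - 1)
(3) = (m^2 - 3*m)/(m^2 - 2*m - 35)
(4) = (l^2 - sqrt(2)*l)/(l^2 + l*(1 - 4*sqrt(2)) - 4*sqrt(2))
(5) = (b + 3)/(b^2 - 8*b)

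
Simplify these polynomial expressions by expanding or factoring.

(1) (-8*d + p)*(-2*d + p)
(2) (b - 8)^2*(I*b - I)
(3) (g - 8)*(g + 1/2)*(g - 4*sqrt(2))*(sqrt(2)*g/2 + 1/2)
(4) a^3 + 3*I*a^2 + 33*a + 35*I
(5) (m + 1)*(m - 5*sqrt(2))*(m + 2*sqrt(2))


(1) = 16*d^2 - 10*d*p + p^2
(2) = I*b^3 - 17*I*b^2 + 80*I*b - 64*I
(3) = sqrt(2)*g^4/2 - 15*sqrt(2)*g^3/4 - 7*g^3/2 - 4*sqrt(2)*g^2 + 105*g^2/4 + 14*g + 15*sqrt(2)*g + 8*sqrt(2)
(4) = (a - 5*I)*(a + I)*(a + 7*I)
(5) = m^3 - 3*sqrt(2)*m^2 + m^2 - 20*m - 3*sqrt(2)*m - 20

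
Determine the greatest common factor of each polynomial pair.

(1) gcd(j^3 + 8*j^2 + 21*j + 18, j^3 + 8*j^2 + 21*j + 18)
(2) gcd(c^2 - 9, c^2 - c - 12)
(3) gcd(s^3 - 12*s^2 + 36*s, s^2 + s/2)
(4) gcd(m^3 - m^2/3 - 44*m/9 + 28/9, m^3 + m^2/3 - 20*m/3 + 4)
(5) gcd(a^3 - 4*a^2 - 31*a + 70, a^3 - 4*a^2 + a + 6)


(1) = gcd((j + 2)*(j + 3)^2, (j + 2)*(j + 3)^2) = j^3 + 8*j^2 + 21*j + 18
(2) = gcd((c - 3)*(c + 3), (c - 4)*(c + 3)) = c + 3
(3) = gcd(s*(s - 6)^2, s*(s + 1/2)) = s
(4) = m^2 - 8*m/3 + 4/3
(5) = a - 2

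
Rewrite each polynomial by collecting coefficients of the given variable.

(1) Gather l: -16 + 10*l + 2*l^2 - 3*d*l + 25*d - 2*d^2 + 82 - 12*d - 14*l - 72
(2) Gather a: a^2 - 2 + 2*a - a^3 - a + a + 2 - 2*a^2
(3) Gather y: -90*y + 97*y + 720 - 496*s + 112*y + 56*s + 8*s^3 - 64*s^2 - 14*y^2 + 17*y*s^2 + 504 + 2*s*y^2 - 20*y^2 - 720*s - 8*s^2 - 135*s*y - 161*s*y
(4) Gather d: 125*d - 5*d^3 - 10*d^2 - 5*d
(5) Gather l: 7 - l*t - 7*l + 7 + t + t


(1) = -2*d^2 + 13*d + 2*l^2 + l*(-3*d - 4) - 6
(2) = -a^3 - a^2 + 2*a
(3) = 8*s^3 - 72*s^2 - 1160*s + y^2*(2*s - 34) + y*(17*s^2 - 296*s + 119) + 1224
(4) = -5*d^3 - 10*d^2 + 120*d
(5) = l*(-t - 7) + 2*t + 14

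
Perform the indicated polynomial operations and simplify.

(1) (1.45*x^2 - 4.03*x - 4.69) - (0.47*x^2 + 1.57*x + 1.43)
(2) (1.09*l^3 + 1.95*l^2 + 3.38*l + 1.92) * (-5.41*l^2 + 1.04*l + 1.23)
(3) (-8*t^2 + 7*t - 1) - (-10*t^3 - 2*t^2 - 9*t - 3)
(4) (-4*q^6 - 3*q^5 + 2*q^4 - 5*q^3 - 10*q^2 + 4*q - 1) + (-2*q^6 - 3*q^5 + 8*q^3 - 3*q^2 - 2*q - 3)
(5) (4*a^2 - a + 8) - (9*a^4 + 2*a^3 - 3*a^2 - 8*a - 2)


(1) = 0.98*x^2 - 5.6*x - 6.12
(2) = -5.8969*l^5 - 9.4159*l^4 - 14.9171*l^3 - 4.4735*l^2 + 6.1542*l + 2.3616
(3) = 10*t^3 - 6*t^2 + 16*t + 2
(4) = -6*q^6 - 6*q^5 + 2*q^4 + 3*q^3 - 13*q^2 + 2*q - 4
(5) = -9*a^4 - 2*a^3 + 7*a^2 + 7*a + 10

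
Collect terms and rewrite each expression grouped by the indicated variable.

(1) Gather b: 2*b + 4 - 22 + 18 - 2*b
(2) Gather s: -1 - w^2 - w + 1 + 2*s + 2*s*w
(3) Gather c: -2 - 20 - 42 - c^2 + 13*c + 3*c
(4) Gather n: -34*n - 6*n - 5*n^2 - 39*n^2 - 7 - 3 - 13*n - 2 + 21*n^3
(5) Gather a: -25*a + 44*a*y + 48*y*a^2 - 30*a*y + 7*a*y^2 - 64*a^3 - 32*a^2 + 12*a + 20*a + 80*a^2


(1) = 0
(2) = s*(2*w + 2) - w^2 - w
(3) = -c^2 + 16*c - 64
(4) = 21*n^3 - 44*n^2 - 53*n - 12
(5) = -64*a^3 + a^2*(48*y + 48) + a*(7*y^2 + 14*y + 7)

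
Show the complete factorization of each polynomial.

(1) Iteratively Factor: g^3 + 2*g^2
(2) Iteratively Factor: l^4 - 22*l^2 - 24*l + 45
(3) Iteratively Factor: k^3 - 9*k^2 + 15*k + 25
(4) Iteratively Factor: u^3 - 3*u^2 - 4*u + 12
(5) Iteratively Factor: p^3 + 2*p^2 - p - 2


(1) = (g + 2)*(g^2) = g*(g + 2)*(g)
(2) = (l + 3)*(l^3 - 3*l^2 - 13*l + 15) = (l - 5)*(l + 3)*(l^2 + 2*l - 3) = (l - 5)*(l + 3)^2*(l - 1)
(3) = (k - 5)*(k^2 - 4*k - 5) = (k - 5)^2*(k + 1)
(4) = (u + 2)*(u^2 - 5*u + 6) = (u - 3)*(u + 2)*(u - 2)
(5) = (p + 2)*(p^2 - 1) = (p - 1)*(p + 2)*(p + 1)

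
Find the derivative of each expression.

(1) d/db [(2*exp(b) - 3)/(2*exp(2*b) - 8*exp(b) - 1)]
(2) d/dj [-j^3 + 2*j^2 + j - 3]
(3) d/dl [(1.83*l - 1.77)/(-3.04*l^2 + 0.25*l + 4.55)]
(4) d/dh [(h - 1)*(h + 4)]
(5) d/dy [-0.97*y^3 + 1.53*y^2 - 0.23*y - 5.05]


(1) = (-4*exp(2*b) + 12*exp(b) - 26)*exp(b)/(4*exp(4*b) - 32*exp(3*b) + 60*exp(2*b) + 16*exp(b) + 1)
(2) = -3*j^2 + 4*j + 1
(3) = (5.5632*l^2 - 10.7616*l + 8.769)/(9.2416*l^4 - 1.52*l^3 - 27.6015*l^2 + 2.275*l + 20.7025)
(4) = 2*h + 3
(5) = -2.91*y^2 + 3.06*y - 0.23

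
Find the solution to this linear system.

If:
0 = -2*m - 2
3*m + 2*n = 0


Then:
m = -1
n = 3/2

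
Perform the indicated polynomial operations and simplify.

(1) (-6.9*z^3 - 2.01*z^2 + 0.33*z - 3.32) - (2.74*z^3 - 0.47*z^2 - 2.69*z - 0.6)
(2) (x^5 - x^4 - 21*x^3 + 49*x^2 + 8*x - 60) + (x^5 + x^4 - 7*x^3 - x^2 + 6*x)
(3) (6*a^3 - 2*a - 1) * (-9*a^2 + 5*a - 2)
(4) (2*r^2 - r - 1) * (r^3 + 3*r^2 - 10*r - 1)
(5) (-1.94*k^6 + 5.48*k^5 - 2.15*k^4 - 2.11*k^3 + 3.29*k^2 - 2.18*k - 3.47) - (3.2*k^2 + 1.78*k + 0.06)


(1) = -9.64*z^3 - 1.54*z^2 + 3.02*z - 2.72
(2) = 2*x^5 - 28*x^3 + 48*x^2 + 14*x - 60
(3) = -54*a^5 + 30*a^4 + 6*a^3 - a^2 - a + 2
(4) = 2*r^5 + 5*r^4 - 24*r^3 + 5*r^2 + 11*r + 1
(5) = -1.94*k^6 + 5.48*k^5 - 2.15*k^4 - 2.11*k^3 + 0.09*k^2 - 3.96*k - 3.53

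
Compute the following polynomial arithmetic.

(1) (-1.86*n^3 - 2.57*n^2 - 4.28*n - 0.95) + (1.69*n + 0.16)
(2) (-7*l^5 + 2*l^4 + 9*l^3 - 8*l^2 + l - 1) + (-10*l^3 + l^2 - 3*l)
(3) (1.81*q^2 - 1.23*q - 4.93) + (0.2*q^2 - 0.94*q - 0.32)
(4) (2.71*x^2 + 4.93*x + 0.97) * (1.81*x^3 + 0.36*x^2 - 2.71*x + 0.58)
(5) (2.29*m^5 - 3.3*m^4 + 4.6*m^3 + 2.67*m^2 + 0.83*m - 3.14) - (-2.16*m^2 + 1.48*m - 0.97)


(1) = -1.86*n^3 - 2.57*n^2 - 2.59*n - 0.79
(2) = -7*l^5 + 2*l^4 - l^3 - 7*l^2 - 2*l - 1
(3) = 2.01*q^2 - 2.17*q - 5.25
(4) = 4.9051*x^5 + 9.8989*x^4 - 3.8136*x^3 - 11.4393*x^2 + 0.2307*x + 0.5626
(5) = 2.29*m^5 - 3.3*m^4 + 4.6*m^3 + 4.83*m^2 - 0.65*m - 2.17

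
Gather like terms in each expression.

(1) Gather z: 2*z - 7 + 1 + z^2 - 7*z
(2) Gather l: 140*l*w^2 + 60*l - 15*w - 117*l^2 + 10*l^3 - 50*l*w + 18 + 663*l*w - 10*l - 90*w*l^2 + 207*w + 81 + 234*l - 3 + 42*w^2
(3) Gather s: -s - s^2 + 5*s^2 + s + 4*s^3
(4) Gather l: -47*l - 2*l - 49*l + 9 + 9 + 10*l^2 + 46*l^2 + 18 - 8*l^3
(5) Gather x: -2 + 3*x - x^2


(1) = z^2 - 5*z - 6
(2) = 10*l^3 + l^2*(-90*w - 117) + l*(140*w^2 + 613*w + 284) + 42*w^2 + 192*w + 96
(3) = 4*s^3 + 4*s^2
(4) = -8*l^3 + 56*l^2 - 98*l + 36
(5) = -x^2 + 3*x - 2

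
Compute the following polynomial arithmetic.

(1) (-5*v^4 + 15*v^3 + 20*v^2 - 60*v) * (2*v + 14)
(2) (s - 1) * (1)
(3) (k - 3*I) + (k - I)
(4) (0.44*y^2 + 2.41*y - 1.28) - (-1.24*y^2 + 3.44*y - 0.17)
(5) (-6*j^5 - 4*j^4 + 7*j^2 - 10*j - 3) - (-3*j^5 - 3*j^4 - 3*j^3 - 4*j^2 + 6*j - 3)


(1) = -10*v^5 - 40*v^4 + 250*v^3 + 160*v^2 - 840*v
(2) = s - 1
(3) = 2*k - 4*I
(4) = 1.68*y^2 - 1.03*y - 1.11
(5) = -3*j^5 - j^4 + 3*j^3 + 11*j^2 - 16*j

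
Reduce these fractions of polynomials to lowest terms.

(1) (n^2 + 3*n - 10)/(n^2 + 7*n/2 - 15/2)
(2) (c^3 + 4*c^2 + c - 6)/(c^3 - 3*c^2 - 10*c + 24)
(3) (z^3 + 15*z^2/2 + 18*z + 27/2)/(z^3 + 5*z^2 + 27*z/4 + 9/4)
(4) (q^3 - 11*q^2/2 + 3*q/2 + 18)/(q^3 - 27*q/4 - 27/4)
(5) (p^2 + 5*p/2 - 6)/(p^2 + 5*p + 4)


(1) = (2*n - 4)/(2*n - 3)
(2) = (c^2 + c - 2)/(c^2 - 6*c + 8)
(3) = (2*z + 6)/(2*z + 1)
(4) = (2*q - 8)/(2*q + 3)
(5) = (2*p - 3)/(2*p + 2)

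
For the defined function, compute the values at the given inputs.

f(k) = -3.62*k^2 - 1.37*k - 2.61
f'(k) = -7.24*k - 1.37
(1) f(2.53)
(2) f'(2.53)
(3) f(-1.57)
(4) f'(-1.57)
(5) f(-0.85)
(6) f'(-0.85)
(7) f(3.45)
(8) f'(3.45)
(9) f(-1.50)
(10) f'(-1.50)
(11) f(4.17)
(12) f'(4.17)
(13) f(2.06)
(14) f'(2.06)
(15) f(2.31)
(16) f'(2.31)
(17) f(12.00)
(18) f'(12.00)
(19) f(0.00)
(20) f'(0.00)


(1) = -29.25
(2) = -19.69
(3) = -9.38
(4) = 10.00
(5) = -4.06
(6) = 4.78
(7) = -50.42
(8) = -26.35
(9) = -8.70
(10) = 9.49
(11) = -71.27
(12) = -31.56
(13) = -20.79
(14) = -16.28
(15) = -25.09
(16) = -18.09
(17) = -540.33
(18) = -88.25
(19) = -2.61
(20) = -1.37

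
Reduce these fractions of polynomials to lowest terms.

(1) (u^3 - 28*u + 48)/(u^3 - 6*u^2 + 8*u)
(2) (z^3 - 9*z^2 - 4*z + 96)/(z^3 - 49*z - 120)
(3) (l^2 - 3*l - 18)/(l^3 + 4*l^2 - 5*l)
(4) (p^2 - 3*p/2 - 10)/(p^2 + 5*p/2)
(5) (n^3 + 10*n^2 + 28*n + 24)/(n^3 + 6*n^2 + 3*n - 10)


(1) = (u + 6)/u
(2) = (z - 4)/(z + 5)
(3) = (l^2 - 3*l - 18)/(l^3 + 4*l^2 - 5*l)
(4) = (p - 4)/p
(5) = (n^2 + 8*n + 12)/(n^2 + 4*n - 5)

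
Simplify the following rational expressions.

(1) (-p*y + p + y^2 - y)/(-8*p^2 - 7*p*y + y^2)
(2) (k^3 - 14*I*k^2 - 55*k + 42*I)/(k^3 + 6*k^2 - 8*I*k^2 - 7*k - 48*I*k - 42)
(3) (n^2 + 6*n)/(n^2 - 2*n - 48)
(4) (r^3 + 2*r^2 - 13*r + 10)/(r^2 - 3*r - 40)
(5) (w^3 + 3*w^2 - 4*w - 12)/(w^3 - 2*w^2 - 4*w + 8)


(1) = (-p*y + p + y^2 - y)/(-8*p^2 - 7*p*y + y^2)
(2) = (k - 6*I)/(k + 6)
(3) = n/(n - 8)
(4) = (r^2 - 3*r + 2)/(r - 8)
(5) = (w + 3)/(w - 2)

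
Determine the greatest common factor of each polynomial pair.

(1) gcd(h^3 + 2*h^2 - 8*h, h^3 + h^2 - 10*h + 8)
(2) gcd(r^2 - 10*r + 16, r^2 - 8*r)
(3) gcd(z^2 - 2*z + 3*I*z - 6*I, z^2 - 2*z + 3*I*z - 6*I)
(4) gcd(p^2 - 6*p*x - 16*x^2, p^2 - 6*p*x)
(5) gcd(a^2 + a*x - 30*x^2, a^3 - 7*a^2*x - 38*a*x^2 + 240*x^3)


(1) = gcd(h*(h - 2)*(h + 4), (h - 2)*(h - 1)*(h + 4)) = h^2 + 2*h - 8
(2) = r - 8
(3) = gcd((z - 2)*(z + 3*I), (z - 2)*(z + 3*I)) = z^2 + z*(-2 + 3*I) - 6*I
(4) = gcd((p - 8*x)*(p + 2*x), p*(p - 6*x)) = 1
(5) = -a^2 - a*x + 30*x^2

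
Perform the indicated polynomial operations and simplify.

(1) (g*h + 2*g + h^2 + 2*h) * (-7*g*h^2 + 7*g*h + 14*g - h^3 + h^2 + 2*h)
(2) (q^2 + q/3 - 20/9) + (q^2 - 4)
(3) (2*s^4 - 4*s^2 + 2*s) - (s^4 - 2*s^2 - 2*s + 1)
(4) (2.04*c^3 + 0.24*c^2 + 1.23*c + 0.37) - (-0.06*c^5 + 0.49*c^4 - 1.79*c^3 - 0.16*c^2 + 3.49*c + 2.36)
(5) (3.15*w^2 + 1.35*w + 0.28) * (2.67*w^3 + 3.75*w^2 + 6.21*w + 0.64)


(1) = -7*g^2*h^3 - 7*g^2*h^2 + 28*g^2*h + 28*g^2 - 8*g*h^4 - 8*g*h^3 + 32*g*h^2 + 32*g*h - h^5 - h^4 + 4*h^3 + 4*h^2
(2) = 2*q^2 + q/3 - 56/9
(3) = s^4 - 2*s^2 + 4*s - 1
(4) = 0.06*c^5 - 0.49*c^4 + 3.83*c^3 + 0.4*c^2 - 2.26*c - 1.99
(5) = 8.4105*w^5 + 15.417*w^4 + 25.3716*w^3 + 11.4495*w^2 + 2.6028*w + 0.1792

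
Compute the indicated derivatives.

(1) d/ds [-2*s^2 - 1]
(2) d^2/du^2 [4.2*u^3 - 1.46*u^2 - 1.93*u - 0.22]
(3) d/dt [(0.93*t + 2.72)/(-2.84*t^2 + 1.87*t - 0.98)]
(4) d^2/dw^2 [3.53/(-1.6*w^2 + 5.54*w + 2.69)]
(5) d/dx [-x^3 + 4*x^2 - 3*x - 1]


(1) = -4*s
(2) = 25.2*u - 2.92
(3) = (2.6412*t^2 + 15.4496*t - 5.9978)/(8.0656*t^4 - 10.6216*t^3 + 9.0633*t^2 - 3.6652*t + 0.9604)
(4) = (-18.0736*w^2 + 62.57984*w + 3.53*(3.2*w - 5.54)*(6.4*w - 11.08) + 30.38624)/(-1.6*w^2 + 5.54*w + 2.69)^3
(5) = -3*x^2 + 8*x - 3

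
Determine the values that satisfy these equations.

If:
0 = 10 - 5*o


Then:
o = 2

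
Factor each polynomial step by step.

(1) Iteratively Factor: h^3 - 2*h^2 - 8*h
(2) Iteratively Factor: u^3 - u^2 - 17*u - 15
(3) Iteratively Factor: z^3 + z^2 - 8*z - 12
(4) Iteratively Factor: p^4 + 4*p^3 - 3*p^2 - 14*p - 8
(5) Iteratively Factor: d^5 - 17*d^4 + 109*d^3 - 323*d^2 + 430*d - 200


(1) = (h)*(h^2 - 2*h - 8) = h*(h + 2)*(h - 4)
(2) = (u + 3)*(u^2 - 4*u - 5) = (u - 5)*(u + 3)*(u + 1)
(3) = (z + 2)*(z^2 - z - 6) = (z - 3)*(z + 2)*(z + 2)
(4) = (p + 4)*(p^3 - 3*p - 2) = (p + 1)*(p + 4)*(p^2 - p - 2) = (p + 1)^2*(p + 4)*(p - 2)
(5) = (d - 2)*(d^4 - 15*d^3 + 79*d^2 - 165*d + 100) = (d - 5)*(d - 2)*(d^3 - 10*d^2 + 29*d - 20) = (d - 5)*(d - 2)*(d - 1)*(d^2 - 9*d + 20) = (d - 5)*(d - 4)*(d - 2)*(d - 1)*(d - 5)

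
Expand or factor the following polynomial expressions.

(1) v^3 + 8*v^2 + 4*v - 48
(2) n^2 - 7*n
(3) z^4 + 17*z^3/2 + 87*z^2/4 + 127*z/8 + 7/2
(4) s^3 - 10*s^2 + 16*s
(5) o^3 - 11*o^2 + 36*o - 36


(1) = (v - 2)*(v + 4)*(v + 6)
(2) = n*(n - 7)
(3) = (z + 1/2)^2*(z + 7/2)*(z + 4)
(4) = s*(s - 8)*(s - 2)
(5) = (o - 6)*(o - 3)*(o - 2)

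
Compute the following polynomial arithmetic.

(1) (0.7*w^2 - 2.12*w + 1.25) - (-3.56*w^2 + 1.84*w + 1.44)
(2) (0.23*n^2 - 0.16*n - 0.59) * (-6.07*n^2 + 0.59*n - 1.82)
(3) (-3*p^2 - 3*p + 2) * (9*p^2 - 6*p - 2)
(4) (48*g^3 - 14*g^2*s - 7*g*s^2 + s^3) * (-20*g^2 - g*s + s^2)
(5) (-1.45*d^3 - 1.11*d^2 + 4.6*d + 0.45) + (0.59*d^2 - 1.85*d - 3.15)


(1) = 4.26*w^2 - 3.96*w - 0.19
(2) = -1.3961*n^4 + 1.1069*n^3 + 3.0683*n^2 - 0.0569*n + 1.0738
(3) = -27*p^4 - 9*p^3 + 42*p^2 - 6*p - 4
(4) = -960*g^5 + 232*g^4*s + 202*g^3*s^2 - 27*g^2*s^3 - 8*g*s^4 + s^5
(5) = -1.45*d^3 - 0.52*d^2 + 2.75*d - 2.7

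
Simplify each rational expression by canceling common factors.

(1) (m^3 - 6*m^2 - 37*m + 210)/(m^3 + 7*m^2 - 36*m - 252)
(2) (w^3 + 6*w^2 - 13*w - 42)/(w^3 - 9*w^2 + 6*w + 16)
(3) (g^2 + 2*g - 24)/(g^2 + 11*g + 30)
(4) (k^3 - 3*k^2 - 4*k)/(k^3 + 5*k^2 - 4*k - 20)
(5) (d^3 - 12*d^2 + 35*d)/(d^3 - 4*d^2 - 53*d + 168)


(1) = (m^2 - 12*m + 35)/(m^2 + m - 42)
(2) = (w^3 + 6*w^2 - 13*w - 42)/(w^3 - 9*w^2 + 6*w + 16)
(3) = (g - 4)/(g + 5)
(4) = (k^3 - 3*k^2 - 4*k)/(k^3 + 5*k^2 - 4*k - 20)
(5) = (d^3 - 12*d^2 + 35*d)/(d^3 - 4*d^2 - 53*d + 168)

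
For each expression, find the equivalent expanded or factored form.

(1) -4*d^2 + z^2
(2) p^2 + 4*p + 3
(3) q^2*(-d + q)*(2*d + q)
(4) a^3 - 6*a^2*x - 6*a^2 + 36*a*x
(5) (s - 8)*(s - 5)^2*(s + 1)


(1) = (-2*d + z)*(2*d + z)
(2) = (p + 1)*(p + 3)
(3) = -2*d^2*q^2 + d*q^3 + q^4
(4) = a*(a - 6)*(a - 6*x)
(5) = s^4 - 17*s^3 + 87*s^2 - 95*s - 200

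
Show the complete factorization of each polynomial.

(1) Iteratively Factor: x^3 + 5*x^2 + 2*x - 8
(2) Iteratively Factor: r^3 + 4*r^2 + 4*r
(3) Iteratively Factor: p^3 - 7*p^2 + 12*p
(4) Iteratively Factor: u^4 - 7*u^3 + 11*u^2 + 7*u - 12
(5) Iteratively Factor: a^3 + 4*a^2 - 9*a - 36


(1) = (x - 1)*(x^2 + 6*x + 8) = (x - 1)*(x + 4)*(x + 2)
(2) = (r)*(r^2 + 4*r + 4) = r*(r + 2)*(r + 2)
(3) = (p - 3)*(p^2 - 4*p) = p*(p - 3)*(p - 4)
(4) = (u - 1)*(u^3 - 6*u^2 + 5*u + 12) = (u - 4)*(u - 1)*(u^2 - 2*u - 3) = (u - 4)*(u - 3)*(u - 1)*(u + 1)
(5) = (a + 3)*(a^2 + a - 12) = (a - 3)*(a + 3)*(a + 4)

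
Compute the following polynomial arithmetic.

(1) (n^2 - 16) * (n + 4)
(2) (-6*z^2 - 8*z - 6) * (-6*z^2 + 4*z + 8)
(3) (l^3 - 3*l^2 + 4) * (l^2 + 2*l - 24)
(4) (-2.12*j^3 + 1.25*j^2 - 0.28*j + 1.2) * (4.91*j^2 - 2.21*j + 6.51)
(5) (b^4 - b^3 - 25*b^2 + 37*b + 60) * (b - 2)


(1) = n^3 + 4*n^2 - 16*n - 64
(2) = 36*z^4 + 24*z^3 - 44*z^2 - 88*z - 48
(3) = l^5 - l^4 - 30*l^3 + 76*l^2 + 8*l - 96
(4) = -10.4092*j^5 + 10.8227*j^4 - 17.9385*j^3 + 14.6483*j^2 - 4.4748*j + 7.812
(5) = b^5 - 3*b^4 - 23*b^3 + 87*b^2 - 14*b - 120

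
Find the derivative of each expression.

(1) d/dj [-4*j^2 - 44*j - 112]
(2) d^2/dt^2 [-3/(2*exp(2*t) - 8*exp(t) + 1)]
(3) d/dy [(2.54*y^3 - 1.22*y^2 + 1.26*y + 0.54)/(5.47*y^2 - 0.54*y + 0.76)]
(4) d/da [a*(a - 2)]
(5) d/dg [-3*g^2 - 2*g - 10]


(1) = -8*j - 44
(2) = 24*(-(1 - exp(t))*(2*exp(2*t) - 8*exp(t) + 1) - 4*(exp(t) - 2)^2*exp(t))*exp(t)/(2*exp(2*t) - 8*exp(t) + 1)^3
(3) = (13.8938*y^4 - 2.7432*y^3 - 0.4422*y^2 - 7.762*y + 1.2492)/(29.9209*y^4 - 5.9076*y^3 + 8.606*y^2 - 0.8208*y + 0.5776)
(4) = 2*a - 2
(5) = -6*g - 2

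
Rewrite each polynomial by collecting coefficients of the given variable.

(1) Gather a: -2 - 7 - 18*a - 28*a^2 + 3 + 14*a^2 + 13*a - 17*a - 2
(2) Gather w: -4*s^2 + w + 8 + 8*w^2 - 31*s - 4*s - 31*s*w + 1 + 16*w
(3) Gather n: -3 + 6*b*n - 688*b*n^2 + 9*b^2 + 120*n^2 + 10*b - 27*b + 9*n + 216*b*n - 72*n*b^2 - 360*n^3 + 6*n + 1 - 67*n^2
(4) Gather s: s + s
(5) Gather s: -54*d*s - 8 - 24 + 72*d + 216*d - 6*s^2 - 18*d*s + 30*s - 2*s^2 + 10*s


(1) = -14*a^2 - 22*a - 8
(2) = -4*s^2 - 35*s + 8*w^2 + w*(17 - 31*s) + 9
(3) = 9*b^2 - 17*b - 360*n^3 + n^2*(53 - 688*b) + n*(-72*b^2 + 222*b + 15) - 2
(4) = 2*s
(5) = 288*d - 8*s^2 + s*(40 - 72*d) - 32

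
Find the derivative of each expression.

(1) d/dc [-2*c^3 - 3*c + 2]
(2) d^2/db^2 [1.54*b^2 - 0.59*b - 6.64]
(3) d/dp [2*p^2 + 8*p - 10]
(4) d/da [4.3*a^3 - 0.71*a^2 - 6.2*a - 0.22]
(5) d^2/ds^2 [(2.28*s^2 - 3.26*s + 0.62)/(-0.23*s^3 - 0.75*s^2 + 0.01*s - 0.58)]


(1) = -6*c^2 - 3
(2) = 3.08000000000000
(3) = 4*p + 8
(4) = 12.9*a^2 - 1.42*a - 6.2
(5) = (-0.241224*s^6 + 1.034724*s^5 + 2.94906*s^4 + 6.195224*s^3 - 1.351752*s^2 - 7.984452*s - 0.956892)/(0.012167*s^9 + 0.119025*s^8 + 0.386538*s^7 + 0.503571*s^6 + 0.583494*s^5 + 0.970971*s^4 + 0.206015*s^3 + 0.757074*s^2 - 0.010092*s + 0.195112)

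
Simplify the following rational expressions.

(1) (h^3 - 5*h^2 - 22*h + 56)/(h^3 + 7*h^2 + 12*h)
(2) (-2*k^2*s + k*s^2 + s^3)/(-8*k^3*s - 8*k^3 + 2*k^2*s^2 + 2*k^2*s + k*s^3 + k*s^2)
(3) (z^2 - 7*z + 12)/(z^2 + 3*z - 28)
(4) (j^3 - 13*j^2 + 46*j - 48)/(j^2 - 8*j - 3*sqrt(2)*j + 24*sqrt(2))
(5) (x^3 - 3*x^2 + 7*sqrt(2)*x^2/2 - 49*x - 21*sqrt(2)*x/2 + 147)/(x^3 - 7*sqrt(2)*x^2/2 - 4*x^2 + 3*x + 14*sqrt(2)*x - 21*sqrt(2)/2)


(1) = (h^2 - 9*h + 14)/(h^2 + 3*h)
(2) = (-2*k^2*s + k*s^2 + s^3)/(-8*k^3*s - 8*k^3 + 2*k^2*s^2 + 2*k^2*s + k*s^3 + k*s^2)
(3) = (z - 3)/(z + 7)
(4) = (j^2 - 5*j + 6)/(j - 3*sqrt(2))
(5) = (4*x + 28*sqrt(2))/(4*x - 4)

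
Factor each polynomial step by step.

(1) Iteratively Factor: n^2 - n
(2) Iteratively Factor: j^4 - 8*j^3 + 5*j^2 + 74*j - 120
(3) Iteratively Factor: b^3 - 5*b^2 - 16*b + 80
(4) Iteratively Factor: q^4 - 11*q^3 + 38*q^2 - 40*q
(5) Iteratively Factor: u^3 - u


(1) = (n - 1)*(n)
(2) = (j - 4)*(j^3 - 4*j^2 - 11*j + 30) = (j - 4)*(j - 2)*(j^2 - 2*j - 15) = (j - 5)*(j - 4)*(j - 2)*(j + 3)
(3) = (b + 4)*(b^2 - 9*b + 20) = (b - 5)*(b + 4)*(b - 4)
(4) = (q - 4)*(q^3 - 7*q^2 + 10*q) = q*(q - 4)*(q^2 - 7*q + 10) = q*(q - 4)*(q - 2)*(q - 5)
(5) = (u)*(u^2 - 1) = u*(u + 1)*(u - 1)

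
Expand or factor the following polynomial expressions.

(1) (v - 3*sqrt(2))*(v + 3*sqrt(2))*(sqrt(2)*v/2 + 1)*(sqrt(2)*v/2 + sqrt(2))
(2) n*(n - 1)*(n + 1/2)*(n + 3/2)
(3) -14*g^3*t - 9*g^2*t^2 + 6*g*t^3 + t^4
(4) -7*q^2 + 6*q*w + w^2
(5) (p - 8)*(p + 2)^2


(1) = v^4/2 + sqrt(2)*v^3/2 + v^3 - 9*v^2 + sqrt(2)*v^2 - 18*v - 9*sqrt(2)*v - 18*sqrt(2)
(2) = n^4 + n^3 - 5*n^2/4 - 3*n/4
(3) = t*(-2*g + t)*(g + t)*(7*g + t)
(4) = (-q + w)*(7*q + w)
(5) = p^3 - 4*p^2 - 28*p - 32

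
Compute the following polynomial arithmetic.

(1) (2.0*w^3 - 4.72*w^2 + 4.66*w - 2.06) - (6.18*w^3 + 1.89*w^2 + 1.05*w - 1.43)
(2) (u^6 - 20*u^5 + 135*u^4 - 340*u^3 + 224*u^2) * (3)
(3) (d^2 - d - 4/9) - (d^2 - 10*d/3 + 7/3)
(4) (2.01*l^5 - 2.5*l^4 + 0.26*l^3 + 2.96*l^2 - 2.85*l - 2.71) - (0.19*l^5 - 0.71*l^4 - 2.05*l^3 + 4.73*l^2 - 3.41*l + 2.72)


(1) = -4.18*w^3 - 6.61*w^2 + 3.61*w - 0.63
(2) = 3*u^6 - 60*u^5 + 405*u^4 - 1020*u^3 + 672*u^2
(3) = 7*d/3 - 25/9
(4) = 1.82*l^5 - 1.79*l^4 + 2.31*l^3 - 1.77*l^2 + 0.56*l - 5.43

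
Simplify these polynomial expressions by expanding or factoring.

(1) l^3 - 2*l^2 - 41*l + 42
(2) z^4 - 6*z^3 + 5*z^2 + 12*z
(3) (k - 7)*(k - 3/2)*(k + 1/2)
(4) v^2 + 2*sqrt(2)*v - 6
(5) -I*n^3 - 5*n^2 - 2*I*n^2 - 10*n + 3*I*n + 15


(1) = (l - 7)*(l - 1)*(l + 6)
(2) = z*(z - 4)*(z - 3)*(z + 1)
(3) = k^3 - 8*k^2 + 25*k/4 + 21/4
(4) = (v - sqrt(2))*(v + 3*sqrt(2))
(5) = (n + 3)*(n - 5*I)*(-I*n + I)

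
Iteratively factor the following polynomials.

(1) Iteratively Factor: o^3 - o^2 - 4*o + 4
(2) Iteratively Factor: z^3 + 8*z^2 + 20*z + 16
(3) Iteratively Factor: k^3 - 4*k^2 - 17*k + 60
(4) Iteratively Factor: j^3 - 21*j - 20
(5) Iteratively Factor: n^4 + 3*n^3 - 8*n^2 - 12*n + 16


(1) = (o - 2)*(o^2 + o - 2) = (o - 2)*(o - 1)*(o + 2)
(2) = (z + 2)*(z^2 + 6*z + 8) = (z + 2)^2*(z + 4)
(3) = (k - 5)*(k^2 + k - 12) = (k - 5)*(k + 4)*(k - 3)
(4) = (j + 4)*(j^2 - 4*j - 5) = (j + 1)*(j + 4)*(j - 5)
(5) = (n - 2)*(n^3 + 5*n^2 + 2*n - 8) = (n - 2)*(n + 2)*(n^2 + 3*n - 4) = (n - 2)*(n + 2)*(n + 4)*(n - 1)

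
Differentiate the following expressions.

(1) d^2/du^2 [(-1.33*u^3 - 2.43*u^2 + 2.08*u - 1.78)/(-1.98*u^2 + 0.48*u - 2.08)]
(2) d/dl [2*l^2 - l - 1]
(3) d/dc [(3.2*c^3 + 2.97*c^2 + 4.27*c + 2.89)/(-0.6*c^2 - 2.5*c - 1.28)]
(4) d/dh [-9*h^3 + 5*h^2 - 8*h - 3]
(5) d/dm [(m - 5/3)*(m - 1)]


(1) = (-22.032*u^3 - 26.143632*u^2 + 75.772032*u + 3.03168)/(7.762392*u^6 - 5.645376*u^5 + 25.831872*u^4 - 11.971584*u^3 + 27.136512*u^2 - 6.230016*u + 8.998912)
(2) = 4*l - 1
(3) = (-1.92*c^4 - 16.0*c^3 - 17.151*c^2 - 4.1352*c + 1.7594)/(0.36*c^4 + 3.0*c^3 + 7.786*c^2 + 6.4*c + 1.6384)
(4) = -27*h^2 + 10*h - 8
(5) = 2*m - 8/3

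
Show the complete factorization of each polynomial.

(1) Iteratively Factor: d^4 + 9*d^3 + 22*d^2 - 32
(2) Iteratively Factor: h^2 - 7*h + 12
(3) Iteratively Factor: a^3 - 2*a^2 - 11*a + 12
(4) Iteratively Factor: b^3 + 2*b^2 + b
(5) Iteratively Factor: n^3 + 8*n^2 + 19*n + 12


(1) = (d + 2)*(d^3 + 7*d^2 + 8*d - 16) = (d + 2)*(d + 4)*(d^2 + 3*d - 4) = (d + 2)*(d + 4)^2*(d - 1)
(2) = (h - 4)*(h - 3)
(3) = (a - 1)*(a^2 - a - 12) = (a - 1)*(a + 3)*(a - 4)
(4) = (b + 1)*(b^2 + b) = b*(b + 1)*(b + 1)
(5) = (n + 3)*(n^2 + 5*n + 4) = (n + 3)*(n + 4)*(n + 1)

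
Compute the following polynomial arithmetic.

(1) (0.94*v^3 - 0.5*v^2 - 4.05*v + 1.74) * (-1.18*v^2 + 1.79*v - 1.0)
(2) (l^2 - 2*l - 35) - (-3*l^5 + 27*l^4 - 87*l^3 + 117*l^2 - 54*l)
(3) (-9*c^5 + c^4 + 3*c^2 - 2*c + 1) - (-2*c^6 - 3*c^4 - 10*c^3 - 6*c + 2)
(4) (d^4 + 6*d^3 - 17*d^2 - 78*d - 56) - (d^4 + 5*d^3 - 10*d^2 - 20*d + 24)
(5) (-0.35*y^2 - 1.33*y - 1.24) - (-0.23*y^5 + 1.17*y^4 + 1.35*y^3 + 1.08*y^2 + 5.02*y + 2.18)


(1) = -1.1092*v^5 + 2.2726*v^4 + 2.944*v^3 - 8.8027*v^2 + 7.1646*v - 1.74
(2) = 3*l^5 - 27*l^4 + 87*l^3 - 116*l^2 + 52*l - 35
(3) = 2*c^6 - 9*c^5 + 4*c^4 + 10*c^3 + 3*c^2 + 4*c - 1
(4) = d^3 - 7*d^2 - 58*d - 80
(5) = 0.23*y^5 - 1.17*y^4 - 1.35*y^3 - 1.43*y^2 - 6.35*y - 3.42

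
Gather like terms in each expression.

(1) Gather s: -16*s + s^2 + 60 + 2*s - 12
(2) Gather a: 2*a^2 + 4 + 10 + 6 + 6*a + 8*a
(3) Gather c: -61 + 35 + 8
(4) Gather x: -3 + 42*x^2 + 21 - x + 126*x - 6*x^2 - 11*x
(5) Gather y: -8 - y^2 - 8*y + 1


(1) = s^2 - 14*s + 48
(2) = 2*a^2 + 14*a + 20
(3) = -18
(4) = 36*x^2 + 114*x + 18
(5) = -y^2 - 8*y - 7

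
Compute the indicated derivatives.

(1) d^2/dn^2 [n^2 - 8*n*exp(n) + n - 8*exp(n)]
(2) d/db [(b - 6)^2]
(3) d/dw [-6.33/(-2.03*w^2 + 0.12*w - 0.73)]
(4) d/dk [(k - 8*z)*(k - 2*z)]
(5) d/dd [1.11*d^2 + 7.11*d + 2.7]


(1) = -8*n*exp(n) - 24*exp(n) + 2
(2) = 2*b - 12
(3) = (0.7596 - 25.6998*w)/(2.03*w^2 - 0.12*w + 0.73)^2
(4) = 2*k - 10*z
(5) = 2.22*d + 7.11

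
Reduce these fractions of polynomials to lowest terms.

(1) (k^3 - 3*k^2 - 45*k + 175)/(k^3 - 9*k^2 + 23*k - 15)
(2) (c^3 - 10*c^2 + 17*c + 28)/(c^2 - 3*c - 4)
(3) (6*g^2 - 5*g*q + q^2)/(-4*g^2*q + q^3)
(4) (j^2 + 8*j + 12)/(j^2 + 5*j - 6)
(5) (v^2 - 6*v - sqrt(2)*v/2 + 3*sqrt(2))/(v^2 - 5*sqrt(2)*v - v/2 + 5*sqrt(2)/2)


(1) = (k^2 + 2*k - 35)/(k^2 - 4*k + 3)
(2) = c - 7
(3) = (-3*g + q)/(2*g*q + q^2)
(4) = (j + 2)/(j - 1)
(5) = (4*v^2 + v*(-24 - 2*sqrt(2)) + 12*sqrt(2))/(4*v^2 + v*(-20*sqrt(2) - 2) + 10*sqrt(2))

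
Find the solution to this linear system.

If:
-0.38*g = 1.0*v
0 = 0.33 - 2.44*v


Then:
g = -0.36
v = 0.14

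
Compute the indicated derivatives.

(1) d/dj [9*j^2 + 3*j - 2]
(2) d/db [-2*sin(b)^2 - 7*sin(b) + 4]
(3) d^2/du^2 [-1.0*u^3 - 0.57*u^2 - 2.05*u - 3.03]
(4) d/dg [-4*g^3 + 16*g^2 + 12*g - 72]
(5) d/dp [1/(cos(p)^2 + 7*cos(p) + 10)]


(1) = 18*j + 3
(2) = -(4*sin(b) + 7)*cos(b)
(3) = -6.0*u - 1.14
(4) = -12*g^2 + 32*g + 12
(5) = (2*cos(p) + 7)*sin(p)/(cos(p)^2 + 7*cos(p) + 10)^2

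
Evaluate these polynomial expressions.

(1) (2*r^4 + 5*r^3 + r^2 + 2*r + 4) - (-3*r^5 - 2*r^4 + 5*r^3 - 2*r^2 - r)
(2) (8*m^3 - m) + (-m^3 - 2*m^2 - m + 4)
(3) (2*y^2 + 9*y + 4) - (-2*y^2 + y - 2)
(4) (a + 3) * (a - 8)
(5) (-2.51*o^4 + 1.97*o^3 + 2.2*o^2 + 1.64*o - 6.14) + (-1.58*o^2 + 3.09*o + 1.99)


(1) = 3*r^5 + 4*r^4 + 3*r^2 + 3*r + 4
(2) = 7*m^3 - 2*m^2 - 2*m + 4
(3) = 4*y^2 + 8*y + 6
(4) = a^2 - 5*a - 24
(5) = -2.51*o^4 + 1.97*o^3 + 0.62*o^2 + 4.73*o - 4.15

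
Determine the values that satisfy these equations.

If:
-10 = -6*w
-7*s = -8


Then:
s = 8/7
w = 5/3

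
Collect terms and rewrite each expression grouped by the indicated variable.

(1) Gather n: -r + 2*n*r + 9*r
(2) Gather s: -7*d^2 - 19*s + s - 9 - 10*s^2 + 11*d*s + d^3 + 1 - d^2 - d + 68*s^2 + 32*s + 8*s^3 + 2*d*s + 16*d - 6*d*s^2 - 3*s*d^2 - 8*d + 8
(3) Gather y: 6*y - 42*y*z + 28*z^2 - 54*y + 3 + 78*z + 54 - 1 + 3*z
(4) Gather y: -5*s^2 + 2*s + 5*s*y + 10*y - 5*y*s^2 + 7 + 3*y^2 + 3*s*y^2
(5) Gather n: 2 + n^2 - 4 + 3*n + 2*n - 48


(1) = 2*n*r + 8*r
(2) = d^3 - 8*d^2 + 7*d + 8*s^3 + s^2*(58 - 6*d) + s*(-3*d^2 + 13*d + 14)
(3) = y*(-42*z - 48) + 28*z^2 + 81*z + 56
(4) = -5*s^2 + 2*s + y^2*(3*s + 3) + y*(-5*s^2 + 5*s + 10) + 7
(5) = n^2 + 5*n - 50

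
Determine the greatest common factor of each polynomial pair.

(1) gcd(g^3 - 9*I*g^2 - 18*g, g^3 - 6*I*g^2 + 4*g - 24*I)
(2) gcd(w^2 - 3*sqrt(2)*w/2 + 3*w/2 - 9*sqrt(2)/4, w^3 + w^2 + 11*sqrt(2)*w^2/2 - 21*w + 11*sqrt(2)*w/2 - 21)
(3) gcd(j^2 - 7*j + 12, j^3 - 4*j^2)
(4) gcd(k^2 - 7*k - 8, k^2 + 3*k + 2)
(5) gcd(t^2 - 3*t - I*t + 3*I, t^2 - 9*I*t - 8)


(1) = gcd(g*(g - 6*I)*(g - 3*I), (g - 6*I)*(g - 2*I)*(g + 2*I)) = g - 6*I
(2) = gcd((w + 3/2)*(w - 3*sqrt(2)/2), (w + 1)*(w - 3*sqrt(2)/2)*(w + 7*sqrt(2))) = w - 3*sqrt(2)/2
(3) = j - 4
(4) = k + 1
(5) = gcd((t - 3)*(t - I), (t - 8*I)*(t - I)) = t - I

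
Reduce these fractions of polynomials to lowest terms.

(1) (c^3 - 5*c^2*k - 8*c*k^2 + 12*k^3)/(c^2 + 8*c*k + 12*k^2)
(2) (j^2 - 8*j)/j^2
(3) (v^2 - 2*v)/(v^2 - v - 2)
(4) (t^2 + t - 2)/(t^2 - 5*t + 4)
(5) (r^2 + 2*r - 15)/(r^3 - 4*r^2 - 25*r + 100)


(1) = (c^2 - 7*c*k + 6*k^2)/(c + 6*k)
(2) = (j - 8)/j
(3) = v/(v + 1)
(4) = (t + 2)/(t - 4)
(5) = (r - 3)/(r^2 - 9*r + 20)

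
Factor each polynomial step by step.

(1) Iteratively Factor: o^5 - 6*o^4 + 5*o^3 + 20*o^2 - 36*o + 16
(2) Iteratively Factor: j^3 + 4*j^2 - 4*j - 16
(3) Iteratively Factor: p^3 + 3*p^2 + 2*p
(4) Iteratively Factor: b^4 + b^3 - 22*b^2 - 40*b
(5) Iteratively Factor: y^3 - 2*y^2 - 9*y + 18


(1) = (o - 1)*(o^4 - 5*o^3 + 20*o - 16) = (o - 1)*(o + 2)*(o^3 - 7*o^2 + 14*o - 8) = (o - 1)^2*(o + 2)*(o^2 - 6*o + 8) = (o - 4)*(o - 1)^2*(o + 2)*(o - 2)
(2) = (j + 4)*(j^2 - 4) = (j + 2)*(j + 4)*(j - 2)
(3) = (p)*(p^2 + 3*p + 2) = p*(p + 1)*(p + 2)
(4) = (b + 2)*(b^3 - b^2 - 20*b) = b*(b + 2)*(b^2 - b - 20) = b*(b - 5)*(b + 2)*(b + 4)
(5) = (y + 3)*(y^2 - 5*y + 6) = (y - 3)*(y + 3)*(y - 2)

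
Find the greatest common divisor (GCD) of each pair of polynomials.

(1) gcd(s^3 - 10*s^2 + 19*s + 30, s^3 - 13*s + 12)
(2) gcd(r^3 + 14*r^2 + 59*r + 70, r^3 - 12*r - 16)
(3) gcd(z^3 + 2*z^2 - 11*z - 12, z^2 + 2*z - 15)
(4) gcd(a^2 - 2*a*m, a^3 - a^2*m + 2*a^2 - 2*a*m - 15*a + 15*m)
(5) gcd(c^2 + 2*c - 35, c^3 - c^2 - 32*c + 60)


(1) = gcd((s - 6)*(s - 5)*(s + 1), (s - 3)*(s - 1)*(s + 4)) = 1
(2) = r + 2
(3) = gcd((z - 3)*(z + 1)*(z + 4), (z - 3)*(z + 5)) = z - 3
(4) = 1
(5) = gcd((c - 5)*(c + 7), (c - 5)*(c - 2)*(c + 6)) = c - 5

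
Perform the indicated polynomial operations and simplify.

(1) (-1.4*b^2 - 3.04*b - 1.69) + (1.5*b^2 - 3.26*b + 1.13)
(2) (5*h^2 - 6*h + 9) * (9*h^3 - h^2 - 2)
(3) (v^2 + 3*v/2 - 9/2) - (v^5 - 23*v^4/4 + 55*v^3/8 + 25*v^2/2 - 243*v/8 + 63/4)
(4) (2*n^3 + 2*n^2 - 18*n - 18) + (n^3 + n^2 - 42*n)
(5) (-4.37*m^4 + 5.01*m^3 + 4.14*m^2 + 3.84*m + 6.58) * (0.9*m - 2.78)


(1) = 0.1*b^2 - 6.3*b - 0.56
(2) = 45*h^5 - 59*h^4 + 87*h^3 - 19*h^2 + 12*h - 18
(3) = -v^5 + 23*v^4/4 - 55*v^3/8 - 23*v^2/2 + 255*v/8 - 81/4
(4) = 3*n^3 + 3*n^2 - 60*n - 18
(5) = -3.933*m^5 + 16.6576*m^4 - 10.2018*m^3 - 8.0532*m^2 - 4.7532*m - 18.2924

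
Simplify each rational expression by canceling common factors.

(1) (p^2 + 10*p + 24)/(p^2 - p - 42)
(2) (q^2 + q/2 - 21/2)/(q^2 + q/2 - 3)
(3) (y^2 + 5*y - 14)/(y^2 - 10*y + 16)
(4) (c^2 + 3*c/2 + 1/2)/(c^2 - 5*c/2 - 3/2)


(1) = (p + 4)/(p - 7)
(2) = (2*q^2 + q - 21)/(2*q^2 + q - 6)
(3) = (y + 7)/(y - 8)
(4) = (c + 1)/(c - 3)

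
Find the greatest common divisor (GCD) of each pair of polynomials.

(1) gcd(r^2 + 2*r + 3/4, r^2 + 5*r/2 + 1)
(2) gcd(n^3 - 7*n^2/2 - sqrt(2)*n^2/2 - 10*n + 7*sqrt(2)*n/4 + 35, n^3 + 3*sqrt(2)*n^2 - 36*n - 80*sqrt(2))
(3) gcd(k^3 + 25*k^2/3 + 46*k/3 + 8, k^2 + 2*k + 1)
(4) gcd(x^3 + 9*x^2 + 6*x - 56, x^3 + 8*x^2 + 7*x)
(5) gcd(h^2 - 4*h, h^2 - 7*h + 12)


(1) = gcd((r + 1/2)*(r + 3/2), (r + 1/2)*(r + 2)) = r + 1/2
(2) = n + 2*sqrt(2)
(3) = k + 1
(4) = gcd((x - 2)*(x + 4)*(x + 7), x*(x + 1)*(x + 7)) = x + 7
(5) = gcd(h*(h - 4), (h - 4)*(h - 3)) = h - 4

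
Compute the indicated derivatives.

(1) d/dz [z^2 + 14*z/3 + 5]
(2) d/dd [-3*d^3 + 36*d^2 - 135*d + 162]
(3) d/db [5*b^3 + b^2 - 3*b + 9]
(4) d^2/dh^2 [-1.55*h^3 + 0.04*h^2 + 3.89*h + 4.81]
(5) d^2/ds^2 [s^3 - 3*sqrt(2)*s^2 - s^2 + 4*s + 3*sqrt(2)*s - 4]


(1) = 2*z + 14/3
(2) = -9*d^2 + 72*d - 135
(3) = 15*b^2 + 2*b - 3
(4) = 0.08 - 9.3*h
(5) = 6*s - 6*sqrt(2) - 2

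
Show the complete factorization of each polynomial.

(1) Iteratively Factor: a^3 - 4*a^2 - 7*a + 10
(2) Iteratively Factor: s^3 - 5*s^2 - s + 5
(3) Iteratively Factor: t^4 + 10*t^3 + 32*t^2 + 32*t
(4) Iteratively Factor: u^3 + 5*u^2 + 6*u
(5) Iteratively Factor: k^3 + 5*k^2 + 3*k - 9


(1) = (a - 1)*(a^2 - 3*a - 10) = (a - 5)*(a - 1)*(a + 2)
(2) = (s - 1)*(s^2 - 4*s - 5) = (s - 1)*(s + 1)*(s - 5)
(3) = (t + 4)*(t^3 + 6*t^2 + 8*t) = t*(t + 4)*(t^2 + 6*t + 8) = t*(t + 2)*(t + 4)*(t + 4)
(4) = (u)*(u^2 + 5*u + 6) = u*(u + 3)*(u + 2)
(5) = (k - 1)*(k^2 + 6*k + 9) = (k - 1)*(k + 3)*(k + 3)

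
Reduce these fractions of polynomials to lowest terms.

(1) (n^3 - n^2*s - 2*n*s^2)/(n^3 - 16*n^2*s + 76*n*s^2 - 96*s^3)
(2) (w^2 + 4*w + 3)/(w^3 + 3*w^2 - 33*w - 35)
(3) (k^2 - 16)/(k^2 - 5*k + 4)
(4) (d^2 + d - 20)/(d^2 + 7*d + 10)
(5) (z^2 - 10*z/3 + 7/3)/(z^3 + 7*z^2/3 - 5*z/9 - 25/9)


(1) = (n^2 + n*s)/(n^2 - 14*n*s + 48*s^2)
(2) = (w + 3)/(w^2 + 2*w - 35)
(3) = (k + 4)/(k - 1)
(4) = (d - 4)/(d + 2)
(5) = (9*z - 21)/(9*z^2 + 30*z + 25)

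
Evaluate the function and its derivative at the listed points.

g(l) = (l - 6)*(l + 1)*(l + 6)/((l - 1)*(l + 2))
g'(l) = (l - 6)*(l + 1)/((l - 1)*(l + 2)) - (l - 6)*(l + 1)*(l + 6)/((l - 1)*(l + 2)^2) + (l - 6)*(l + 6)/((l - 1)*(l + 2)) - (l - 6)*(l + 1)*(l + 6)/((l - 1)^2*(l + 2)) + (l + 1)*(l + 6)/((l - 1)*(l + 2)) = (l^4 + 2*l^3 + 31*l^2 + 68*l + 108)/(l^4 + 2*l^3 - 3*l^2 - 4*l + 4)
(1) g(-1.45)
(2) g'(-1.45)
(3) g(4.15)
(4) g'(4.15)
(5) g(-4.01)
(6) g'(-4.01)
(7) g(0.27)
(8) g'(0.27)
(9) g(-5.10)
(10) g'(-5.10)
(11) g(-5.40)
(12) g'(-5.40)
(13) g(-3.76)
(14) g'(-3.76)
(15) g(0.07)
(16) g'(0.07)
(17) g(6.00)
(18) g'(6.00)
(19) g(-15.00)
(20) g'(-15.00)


(1) = -11.32
(2) = 40.15
(3) = -4.99
(4) = 3.63
(5) = 5.95
(6) = 4.57
(7) = 27.53
(8) = 46.86
(9) = 2.17
(10) = 2.74
(11) = 1.38
(12) = 2.49
(13) = 7.20
(14) = 5.47
(15) = 20.01
(16) = 30.47
(17) = 0.00
(18) = 2.10
(19) = -12.72
(20) = 1.15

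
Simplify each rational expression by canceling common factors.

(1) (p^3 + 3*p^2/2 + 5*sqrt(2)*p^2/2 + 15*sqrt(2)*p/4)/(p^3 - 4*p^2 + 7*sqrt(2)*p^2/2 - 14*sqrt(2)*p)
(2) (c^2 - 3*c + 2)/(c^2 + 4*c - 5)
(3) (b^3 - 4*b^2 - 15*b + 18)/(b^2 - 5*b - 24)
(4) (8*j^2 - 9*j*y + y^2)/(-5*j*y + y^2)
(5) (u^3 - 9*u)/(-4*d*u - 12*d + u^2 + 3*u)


(1) = (8*p^2 + p*(12 + 20*sqrt(2)) + 30*sqrt(2))/(8*p^2 + p*(-32 + 28*sqrt(2)) - 112*sqrt(2))
(2) = (c - 2)/(c + 5)
(3) = (b^2 - 7*b + 6)/(b - 8)
(4) = (8*j^2 - 9*j*y + y^2)/(-5*j*y + y^2)
(5) = (u^2 - 3*u)/(-4*d + u)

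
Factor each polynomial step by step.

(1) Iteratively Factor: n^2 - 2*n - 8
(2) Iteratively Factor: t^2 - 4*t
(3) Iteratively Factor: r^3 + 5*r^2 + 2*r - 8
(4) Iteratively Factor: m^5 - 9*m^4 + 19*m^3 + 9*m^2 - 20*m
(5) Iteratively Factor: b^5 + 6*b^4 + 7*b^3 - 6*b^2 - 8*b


(1) = (n - 4)*(n + 2)
(2) = (t - 4)*(t)
(3) = (r - 1)*(r^2 + 6*r + 8) = (r - 1)*(r + 4)*(r + 2)
(4) = (m - 5)*(m^4 - 4*m^3 - m^2 + 4*m) = (m - 5)*(m + 1)*(m^3 - 5*m^2 + 4*m) = (m - 5)*(m - 1)*(m + 1)*(m^2 - 4*m) = m*(m - 5)*(m - 1)*(m + 1)*(m - 4)
(5) = (b - 1)*(b^4 + 7*b^3 + 14*b^2 + 8*b) = (b - 1)*(b + 1)*(b^3 + 6*b^2 + 8*b) = (b - 1)*(b + 1)*(b + 4)*(b^2 + 2*b) = b*(b - 1)*(b + 1)*(b + 4)*(b + 2)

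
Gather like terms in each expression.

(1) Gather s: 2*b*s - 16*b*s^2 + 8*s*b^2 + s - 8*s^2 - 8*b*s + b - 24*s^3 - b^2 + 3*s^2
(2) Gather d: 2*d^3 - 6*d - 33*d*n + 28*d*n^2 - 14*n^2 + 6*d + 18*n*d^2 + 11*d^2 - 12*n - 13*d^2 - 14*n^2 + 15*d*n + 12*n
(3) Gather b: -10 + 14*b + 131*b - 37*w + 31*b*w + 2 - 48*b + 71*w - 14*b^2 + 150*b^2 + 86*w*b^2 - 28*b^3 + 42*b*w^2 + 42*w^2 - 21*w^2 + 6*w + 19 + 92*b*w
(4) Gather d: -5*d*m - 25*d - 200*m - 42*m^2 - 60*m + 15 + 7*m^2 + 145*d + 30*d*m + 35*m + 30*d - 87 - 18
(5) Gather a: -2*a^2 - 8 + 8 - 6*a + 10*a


(1) = -b^2 + b - 24*s^3 + s^2*(-16*b - 5) + s*(8*b^2 - 6*b + 1)
(2) = 2*d^3 + d^2*(18*n - 2) + d*(28*n^2 - 18*n) - 28*n^2
(3) = -28*b^3 + b^2*(86*w + 136) + b*(42*w^2 + 123*w + 97) + 21*w^2 + 40*w + 11
(4) = d*(25*m + 150) - 35*m^2 - 225*m - 90
(5) = -2*a^2 + 4*a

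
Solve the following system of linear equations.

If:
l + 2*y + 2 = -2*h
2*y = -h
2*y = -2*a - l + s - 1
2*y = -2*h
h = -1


Then:
No Solution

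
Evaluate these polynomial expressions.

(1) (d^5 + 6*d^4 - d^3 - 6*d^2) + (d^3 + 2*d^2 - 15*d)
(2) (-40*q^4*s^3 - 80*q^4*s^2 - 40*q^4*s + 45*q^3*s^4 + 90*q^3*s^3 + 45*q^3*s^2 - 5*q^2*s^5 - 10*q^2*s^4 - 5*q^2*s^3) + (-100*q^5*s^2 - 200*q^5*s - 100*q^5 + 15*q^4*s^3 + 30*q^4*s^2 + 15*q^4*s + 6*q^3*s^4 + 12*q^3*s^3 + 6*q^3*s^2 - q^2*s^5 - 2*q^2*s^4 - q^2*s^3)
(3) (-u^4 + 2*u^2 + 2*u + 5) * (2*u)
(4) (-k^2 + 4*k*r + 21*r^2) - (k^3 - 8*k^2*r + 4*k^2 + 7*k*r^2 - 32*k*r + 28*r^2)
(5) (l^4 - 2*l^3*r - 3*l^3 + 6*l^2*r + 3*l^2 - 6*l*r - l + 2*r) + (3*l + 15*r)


(1) = d^5 + 6*d^4 - 4*d^2 - 15*d
(2) = -100*q^5*s^2 - 200*q^5*s - 100*q^5 - 25*q^4*s^3 - 50*q^4*s^2 - 25*q^4*s + 51*q^3*s^4 + 102*q^3*s^3 + 51*q^3*s^2 - 6*q^2*s^5 - 12*q^2*s^4 - 6*q^2*s^3
(3) = -2*u^5 + 4*u^3 + 4*u^2 + 10*u
(4) = -k^3 + 8*k^2*r - 5*k^2 - 7*k*r^2 + 36*k*r - 7*r^2
(5) = l^4 - 2*l^3*r - 3*l^3 + 6*l^2*r + 3*l^2 - 6*l*r + 2*l + 17*r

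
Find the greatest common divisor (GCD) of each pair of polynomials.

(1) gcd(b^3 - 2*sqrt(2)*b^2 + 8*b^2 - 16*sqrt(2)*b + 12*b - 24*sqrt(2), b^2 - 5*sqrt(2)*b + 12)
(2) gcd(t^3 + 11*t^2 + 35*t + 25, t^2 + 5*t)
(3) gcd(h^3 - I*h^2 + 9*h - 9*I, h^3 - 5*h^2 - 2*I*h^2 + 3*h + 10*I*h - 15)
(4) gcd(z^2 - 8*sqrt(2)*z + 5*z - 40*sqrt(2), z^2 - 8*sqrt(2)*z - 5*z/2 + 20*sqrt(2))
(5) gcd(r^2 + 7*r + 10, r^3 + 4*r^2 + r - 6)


(1) = b - 2*sqrt(2)
(2) = gcd((t + 1)*(t + 5)^2, t*(t + 5)) = t + 5
(3) = h - 3*I
(4) = gcd((z + 5)*(z - 8*sqrt(2)), (z - 5/2)*(z - 8*sqrt(2))) = z - 8*sqrt(2)
(5) = gcd((r + 2)*(r + 5), (r - 1)*(r + 2)*(r + 3)) = r + 2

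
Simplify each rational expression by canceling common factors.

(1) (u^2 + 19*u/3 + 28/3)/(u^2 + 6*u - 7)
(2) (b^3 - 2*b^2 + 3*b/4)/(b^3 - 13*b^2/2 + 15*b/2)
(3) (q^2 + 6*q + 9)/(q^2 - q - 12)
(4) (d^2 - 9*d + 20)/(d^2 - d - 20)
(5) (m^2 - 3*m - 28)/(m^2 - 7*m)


(1) = (3*u^2 + 19*u + 28)/(3*u^2 + 18*u - 21)
(2) = (2*b - 1)/(2*b - 10)
(3) = (q + 3)/(q - 4)
(4) = (d - 4)/(d + 4)
(5) = (m + 4)/m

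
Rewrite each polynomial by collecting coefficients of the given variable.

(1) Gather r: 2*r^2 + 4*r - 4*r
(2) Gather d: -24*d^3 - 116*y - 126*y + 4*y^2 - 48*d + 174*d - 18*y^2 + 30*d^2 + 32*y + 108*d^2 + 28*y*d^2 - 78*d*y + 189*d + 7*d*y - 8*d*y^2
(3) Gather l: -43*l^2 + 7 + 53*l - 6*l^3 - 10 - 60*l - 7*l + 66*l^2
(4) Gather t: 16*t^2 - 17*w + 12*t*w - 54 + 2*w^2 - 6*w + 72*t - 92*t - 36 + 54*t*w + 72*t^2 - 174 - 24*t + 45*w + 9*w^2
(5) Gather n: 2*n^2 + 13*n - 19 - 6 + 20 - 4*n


(1) = 2*r^2
(2) = -24*d^3 + d^2*(28*y + 138) + d*(-8*y^2 - 71*y + 315) - 14*y^2 - 210*y
(3) = -6*l^3 + 23*l^2 - 14*l - 3
(4) = 88*t^2 + t*(66*w - 44) + 11*w^2 + 22*w - 264
(5) = 2*n^2 + 9*n - 5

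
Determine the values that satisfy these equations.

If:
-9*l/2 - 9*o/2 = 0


Then:
l = -o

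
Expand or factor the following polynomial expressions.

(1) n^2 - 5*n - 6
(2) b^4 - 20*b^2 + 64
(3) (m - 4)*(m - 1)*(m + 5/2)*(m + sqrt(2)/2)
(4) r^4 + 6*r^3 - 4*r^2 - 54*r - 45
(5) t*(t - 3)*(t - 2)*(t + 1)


(1) = (n - 6)*(n + 1)
(2) = (b - 4)*(b - 2)*(b + 2)*(b + 4)
(3) = m^4 - 5*m^3/2 + sqrt(2)*m^3/2 - 17*m^2/2 - 5*sqrt(2)*m^2/4 - 17*sqrt(2)*m/4 + 10*m + 5*sqrt(2)
(4) = (r - 3)*(r + 1)*(r + 3)*(r + 5)
(5) = t^4 - 4*t^3 + t^2 + 6*t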